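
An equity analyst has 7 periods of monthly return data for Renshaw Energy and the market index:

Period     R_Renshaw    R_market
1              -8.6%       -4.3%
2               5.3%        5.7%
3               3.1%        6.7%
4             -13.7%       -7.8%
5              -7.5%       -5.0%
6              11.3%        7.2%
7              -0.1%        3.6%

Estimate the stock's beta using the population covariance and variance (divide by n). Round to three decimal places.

Mean R_i = (-8.6 + 5.3 + 3.1 − 13.7 − 7.5 + 11.3 − 0.1) / 7 = -1.4571%
Mean R_m = (-4.3 + 5.7 + 6.7 − 7.8 − 5.0 + 7.2 + 3.6) / 7 = 0.8714%
Σ(R_i − R̄_i)(R_m − R̄_m) = 322.2086  ⇒  Cov = 322.2086 / 7 = 46.0298
Σ(R_m − R̄_m)² = 241.1943  ⇒  Var(R_m) = 241.1943 / 7 = 34.4563
β = Cov / Var(R_m) = 46.0298 / 34.4563 = 1.3359

1.336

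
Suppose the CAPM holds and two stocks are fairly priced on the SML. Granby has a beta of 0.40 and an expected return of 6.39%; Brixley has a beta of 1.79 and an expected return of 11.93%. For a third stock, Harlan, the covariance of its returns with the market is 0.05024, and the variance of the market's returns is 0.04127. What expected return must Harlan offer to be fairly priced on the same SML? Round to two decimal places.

MRP = (11.93% − 6.39%) / (1.79 − 0.40) = 3.9856%
R_f = 6.39% − 0.40 × 3.9856% = 4.7958%
β_Harlan = Cov / Var(R_m) = 0.05024 / 0.04127 = 1.2173
E(R_Harlan) = R_f + β × MRP = 4.7958% + 1.2173 × 3.9856% = 9.65%

9.65%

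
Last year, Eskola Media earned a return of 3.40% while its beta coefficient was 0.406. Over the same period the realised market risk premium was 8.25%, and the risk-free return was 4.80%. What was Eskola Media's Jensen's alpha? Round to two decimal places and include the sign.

CAPM benchmark = R_f + β(R_m − R_f) = 4.80% + 0.406 × 8.25% = 8.14950%
α = actual − benchmark = 3.40% − 8.14950% = -4.75%

-4.75%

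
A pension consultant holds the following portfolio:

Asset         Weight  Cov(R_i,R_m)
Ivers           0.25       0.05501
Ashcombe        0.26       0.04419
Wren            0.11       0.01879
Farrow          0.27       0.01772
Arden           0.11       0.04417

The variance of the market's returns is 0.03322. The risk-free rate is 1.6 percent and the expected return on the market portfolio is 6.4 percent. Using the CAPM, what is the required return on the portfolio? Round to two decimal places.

β_Ivers = 0.05501 / 0.03322 = 1.6559
β_Ashcombe = 0.04419 / 0.03322 = 1.3302
β_Wren = 0.01879 / 0.03322 = 0.5656
β_Farrow = 0.01772 / 0.03322 = 0.5334
β_Arden = 0.04417 / 0.03322 = 1.3296
β_P = Σ w_i β_i = 0.25×1.6559 + 0.26×1.3302 + 0.11×0.5656 + 0.27×0.5334 + 0.11×1.3296 = 1.1123
MRP = 6.4% − 1.6% = 4.80%
E(R_P) = R_f + β_P × MRP = 1.6% + 1.1123 × 4.8% = 6.94%

6.94%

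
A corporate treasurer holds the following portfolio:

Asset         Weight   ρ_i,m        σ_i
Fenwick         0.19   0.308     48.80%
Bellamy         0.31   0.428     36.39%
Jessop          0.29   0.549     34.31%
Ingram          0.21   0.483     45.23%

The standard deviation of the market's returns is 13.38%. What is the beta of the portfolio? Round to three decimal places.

β_Fenwick = 0.308 × 48.80% / 13.38% = 1.1233
β_Bellamy = 0.428 × 36.39% / 13.38% = 1.1640
β_Jessop = 0.549 × 34.31% / 13.38% = 1.4078
β_Ingram = 0.483 × 45.23% / 13.38% = 1.6327
β_P = Σ w_i β_i = 0.19×1.1233 + 0.31×1.1640 + 0.29×1.4078 + 0.21×1.6327 = 1.3254

1.325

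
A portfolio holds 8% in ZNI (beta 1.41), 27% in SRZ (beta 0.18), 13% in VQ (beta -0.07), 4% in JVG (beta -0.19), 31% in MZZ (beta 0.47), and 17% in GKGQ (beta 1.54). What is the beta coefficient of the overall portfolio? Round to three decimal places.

β_P = Σ w_i β_i = 0.08×1.41 + 0.27×0.18 + 0.13×-0.07 + 0.04×-0.19 + 0.31×0.47 + 0.17×1.54 = 0.5522

0.552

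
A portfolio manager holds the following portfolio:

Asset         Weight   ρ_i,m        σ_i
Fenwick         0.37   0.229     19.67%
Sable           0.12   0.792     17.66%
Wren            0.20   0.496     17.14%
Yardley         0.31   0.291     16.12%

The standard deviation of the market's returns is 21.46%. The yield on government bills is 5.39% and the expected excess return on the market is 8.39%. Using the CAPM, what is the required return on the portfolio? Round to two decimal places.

7.93%

β_Fenwick = 0.229 × 19.67% / 21.46% = 0.2099
β_Sable = 0.792 × 17.66% / 21.46% = 0.6518
β_Wren = 0.496 × 17.14% / 21.46% = 0.3962
β_Yardley = 0.291 × 16.12% / 21.46% = 0.2186
β_P = Σ w_i β_i = 0.37×0.2099 + 0.12×0.6518 + 0.20×0.3962 + 0.31×0.2186 = 0.3029
E(R_P) = R_f + β_P × MRP = 5.39% + 0.3029 × 8.39% = 7.93%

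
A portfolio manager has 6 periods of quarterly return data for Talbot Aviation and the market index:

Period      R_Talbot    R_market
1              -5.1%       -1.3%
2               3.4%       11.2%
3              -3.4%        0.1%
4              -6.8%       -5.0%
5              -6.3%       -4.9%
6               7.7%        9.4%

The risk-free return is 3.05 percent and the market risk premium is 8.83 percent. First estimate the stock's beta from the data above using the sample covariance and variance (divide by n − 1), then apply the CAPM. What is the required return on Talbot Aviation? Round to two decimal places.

Mean R_i = (-5.1 + 3.4 − 3.4 − 6.8 − 6.3 + 7.7) / 6 = -1.7500%
Mean R_m = (-1.3 + 11.2 + 0.1 − 5.0 − 4.9 + 9.4) / 6 = 1.5833%
Σ(R_i − R̄_i)(R_m − R̄_m) = 198.2450  ⇒  Cov = 198.2450 / 5 = 39.6490
Σ(R_m − R̄_m)² = 249.4683  ⇒  Var(R_m) = 249.4683 / 5 = 49.8937
β = Cov / Var(R_m) = 39.6490 / 49.8937 = 0.7947
E(R) = R_f + β × MRP = 3.05% + 0.7947 × 8.83% = 10.07%

10.07%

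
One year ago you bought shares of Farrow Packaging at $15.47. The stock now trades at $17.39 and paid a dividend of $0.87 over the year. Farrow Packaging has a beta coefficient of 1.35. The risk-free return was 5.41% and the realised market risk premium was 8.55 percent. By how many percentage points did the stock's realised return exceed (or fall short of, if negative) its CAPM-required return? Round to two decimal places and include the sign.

Realised HPR = (P1 + D1 − P0) / P0 = (17.39 + 0.87 − 15.47) / 15.47 = 2.79 / 15.47 = 18.0349%
CAPM required = R_f + β·MRP = 5.41% + 1.35 × 8.55% = 16.9525%
α = realised − required = 18.0349% − 16.9525% = +1.08%

+1.08%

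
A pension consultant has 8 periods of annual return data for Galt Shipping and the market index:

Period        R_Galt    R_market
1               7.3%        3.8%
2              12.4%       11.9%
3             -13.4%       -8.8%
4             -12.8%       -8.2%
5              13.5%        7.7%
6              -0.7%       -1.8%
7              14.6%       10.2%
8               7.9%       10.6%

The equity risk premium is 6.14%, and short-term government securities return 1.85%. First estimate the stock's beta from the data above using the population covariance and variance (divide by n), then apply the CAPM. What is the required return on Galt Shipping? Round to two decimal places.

9.78%

Mean R_i = (7.3 + 12.4 − 13.4 − 12.8 + 13.5 − 0.7 + 14.6 + 7.9) / 8 = 3.6000%
Mean R_m = (3.8 + 11.9 − 8.8 − 8.2 + 7.7 − 1.8 + 10.2 + 10.6) / 8 = 3.1750%
Σ(R_i − R̄_i)(R_m − R̄_m) = 644.6100  ⇒  Cov = 644.6100 / 8 = 80.5763
Σ(R_m − R̄_m)² = 499.0150  ⇒  Var(R_m) = 499.0150 / 8 = 62.3769
β = Cov / Var(R_m) = 80.5763 / 62.3769 = 1.2918
E(R) = R_f + β × MRP = 1.85% + 1.2918 × 6.14% = 9.78%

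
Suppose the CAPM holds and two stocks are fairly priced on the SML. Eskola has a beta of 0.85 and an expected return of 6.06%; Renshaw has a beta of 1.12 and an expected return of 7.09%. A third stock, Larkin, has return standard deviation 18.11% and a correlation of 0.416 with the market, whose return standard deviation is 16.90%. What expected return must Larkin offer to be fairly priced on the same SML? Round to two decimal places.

MRP = (7.09% − 6.06%) / (1.12 − 0.85) = 3.8148%
R_f = 6.06% − 0.85 × 3.8148% = 2.8174%
β_Larkin = ρ·σ_i/σ_m = 0.416 × 18.11 / 16.90 = 0.4458
E(R_Larkin) = R_f + β × MRP = 2.8174% + 0.4458 × 3.8148% = 4.52%

4.52%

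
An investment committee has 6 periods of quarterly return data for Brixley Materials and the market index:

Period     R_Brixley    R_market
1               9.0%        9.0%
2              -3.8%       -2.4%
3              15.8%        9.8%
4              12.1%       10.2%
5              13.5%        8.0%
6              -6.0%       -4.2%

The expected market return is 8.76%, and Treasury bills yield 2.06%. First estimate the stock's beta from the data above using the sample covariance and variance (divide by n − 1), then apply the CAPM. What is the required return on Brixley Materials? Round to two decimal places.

Mean R_i = (9.0 − 3.8 + 15.8 + 12.1 + 13.5 − 6.0) / 6 = 6.7667%
Mean R_m = (9.0 − 2.4 + 9.8 + 10.2 + 8.0 − 4.2) / 6 = 5.0667%
Σ(R_i − R̄_i)(R_m − R̄_m) = 295.8733  ⇒  Cov = 295.8733 / 5 = 59.1747
Σ(R_m − R̄_m)² = 214.4533  ⇒  Var(R_m) = 214.4533 / 5 = 42.8907
β = Cov / Var(R_m) = 59.1747 / 42.8907 = 1.3797
MRP = 8.76% − 2.06% = 6.70%
E(R) = R_f + β × MRP = 2.06% + 1.3797 × 6.70% = 11.30%

11.30%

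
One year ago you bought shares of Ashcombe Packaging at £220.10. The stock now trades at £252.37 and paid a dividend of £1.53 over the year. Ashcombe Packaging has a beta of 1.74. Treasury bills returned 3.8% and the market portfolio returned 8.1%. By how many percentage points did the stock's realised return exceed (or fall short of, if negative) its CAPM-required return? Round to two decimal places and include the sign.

+4.07%

Realised HPR = (P1 + D1 − P0) / P0 = (252.37 + 1.53 − 220.10) / 220.10 = 33.80 / 220.10 = 15.3567%
MRP = 8.1% − 3.8% = 4.30%
CAPM required = R_f + β·MRP = 3.8% + 1.74 × 4.3% = 11.2820%
α = realised − required = 15.3567% − 11.2820% = +4.07%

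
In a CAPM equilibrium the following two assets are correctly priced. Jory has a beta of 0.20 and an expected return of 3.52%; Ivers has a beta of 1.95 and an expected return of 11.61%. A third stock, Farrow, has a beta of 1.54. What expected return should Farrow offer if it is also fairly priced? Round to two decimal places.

MRP (SML slope) = (11.61% − 3.52%) / (1.95 − 0.20) = 8.09% / 1.75 = 4.6229%
R_f (intercept) = 3.52% − 0.20 × 4.6229% = 2.5954%
E(R_Farrow) = R_f + β × MRP = 2.5954% + 1.54 × 4.6229% = 9.71%

9.71%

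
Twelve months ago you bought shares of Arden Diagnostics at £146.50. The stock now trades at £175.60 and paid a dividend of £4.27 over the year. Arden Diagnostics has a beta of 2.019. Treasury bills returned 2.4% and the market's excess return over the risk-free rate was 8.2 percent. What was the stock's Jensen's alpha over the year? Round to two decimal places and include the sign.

+3.82%

Realised HPR = (P1 + D1 − P0) / P0 = (175.60 + 4.27 − 146.50) / 146.50 = 33.37 / 146.50 = 22.7782%
CAPM required = R_f + β·MRP = 2.4% + 2.019 × 8.2% = 18.9558%
α = realised − required = 22.7782% − 18.9558% = +3.82%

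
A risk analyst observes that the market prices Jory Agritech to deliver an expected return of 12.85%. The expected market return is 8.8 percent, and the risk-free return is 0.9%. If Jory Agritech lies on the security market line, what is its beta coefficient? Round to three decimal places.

1.513

MRP = 8.8% − 0.9% = 7.90%
β = (E(R) − R_f) / MRP = (12.85% − 0.9%) / 7.9% = 11.95% / 7.9% = 1.513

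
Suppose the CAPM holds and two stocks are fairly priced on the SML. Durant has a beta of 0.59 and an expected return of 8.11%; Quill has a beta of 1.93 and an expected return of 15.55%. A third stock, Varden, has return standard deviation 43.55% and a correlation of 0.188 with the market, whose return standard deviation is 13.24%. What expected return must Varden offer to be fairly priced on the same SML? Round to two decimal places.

MRP = (15.55% − 8.11%) / (1.93 − 0.59) = 5.5522%
R_f = 8.11% − 0.59 × 5.5522% = 4.8342%
β_Varden = ρ·σ_i/σ_m = 0.188 × 43.55 / 13.24 = 0.6184
E(R_Varden) = R_f + β × MRP = 4.8342% + 0.6184 × 5.5522% = 8.27%

8.27%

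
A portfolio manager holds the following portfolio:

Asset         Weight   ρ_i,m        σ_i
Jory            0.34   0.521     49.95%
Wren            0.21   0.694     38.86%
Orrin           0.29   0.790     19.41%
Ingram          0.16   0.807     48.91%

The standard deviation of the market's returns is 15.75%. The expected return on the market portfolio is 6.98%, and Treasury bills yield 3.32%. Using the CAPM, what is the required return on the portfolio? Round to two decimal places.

9.19%

β_Jory = 0.521 × 49.95% / 15.75% = 1.6523
β_Wren = 0.694 × 38.86% / 15.75% = 1.7123
β_Orrin = 0.790 × 19.41% / 15.75% = 0.9736
β_Ingram = 0.807 × 48.91% / 15.75% = 2.5061
β_P = Σ w_i β_i = 0.34×1.6523 + 0.21×1.7123 + 0.29×0.9736 + 0.16×2.5061 = 1.6047
MRP = 6.98% − 3.32% = 3.66%
E(R_P) = R_f + β_P × MRP = 3.32% + 1.6047 × 3.66% = 9.19%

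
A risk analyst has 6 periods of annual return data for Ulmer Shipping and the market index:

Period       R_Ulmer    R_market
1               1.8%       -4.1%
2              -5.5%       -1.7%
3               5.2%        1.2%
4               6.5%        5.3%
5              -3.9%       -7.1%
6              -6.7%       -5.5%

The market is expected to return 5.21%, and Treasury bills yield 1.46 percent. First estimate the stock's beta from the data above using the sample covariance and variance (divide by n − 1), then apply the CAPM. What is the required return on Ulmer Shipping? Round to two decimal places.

Mean R_i = (1.8 − 5.5 + 5.2 + 6.5 − 3.9 − 6.7) / 6 = -0.4333%
Mean R_m = (-4.1 − 1.7 + 1.2 + 5.3 − 7.1 − 5.5) / 6 = -1.9833%
Σ(R_i − R̄_i)(R_m − R̄_m) = 102.0433  ⇒  Cov = 102.0433 / 5 = 20.4087
Σ(R_m − R̄_m)² = 106.2883  ⇒  Var(R_m) = 106.2883 / 5 = 21.2577
β = Cov / Var(R_m) = 20.4087 / 21.2577 = 0.9601
MRP = 5.21% − 1.46% = 3.75%
E(R) = R_f + β × MRP = 1.46% + 0.9601 × 3.75% = 5.06%

5.06%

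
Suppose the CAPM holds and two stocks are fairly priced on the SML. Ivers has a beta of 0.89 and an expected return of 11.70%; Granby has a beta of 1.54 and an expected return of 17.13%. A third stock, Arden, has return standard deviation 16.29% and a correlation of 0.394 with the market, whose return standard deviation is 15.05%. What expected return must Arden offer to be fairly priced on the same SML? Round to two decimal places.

7.83%

MRP = (17.13% − 11.70%) / (1.54 − 0.89) = 8.3538%
R_f = 11.70% − 0.89 × 8.3538% = 4.2651%
β_Arden = ρ·σ_i/σ_m = 0.394 × 16.29 / 15.05 = 0.4265
E(R_Arden) = R_f + β × MRP = 4.2651% + 0.4265 × 8.3538% = 7.83%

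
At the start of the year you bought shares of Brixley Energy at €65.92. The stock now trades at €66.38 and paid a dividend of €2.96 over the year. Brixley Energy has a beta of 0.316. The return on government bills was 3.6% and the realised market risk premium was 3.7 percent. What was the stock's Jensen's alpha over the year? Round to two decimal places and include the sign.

+0.42%

Realised HPR = (P1 + D1 − P0) / P0 = (66.38 + 2.96 − 65.92) / 65.92 = 3.42 / 65.92 = 5.1881%
CAPM required = R_f + β·MRP = 3.6% + 0.316 × 3.7% = 4.7692%
α = realised − required = 5.1881% − 4.7692% = +0.42%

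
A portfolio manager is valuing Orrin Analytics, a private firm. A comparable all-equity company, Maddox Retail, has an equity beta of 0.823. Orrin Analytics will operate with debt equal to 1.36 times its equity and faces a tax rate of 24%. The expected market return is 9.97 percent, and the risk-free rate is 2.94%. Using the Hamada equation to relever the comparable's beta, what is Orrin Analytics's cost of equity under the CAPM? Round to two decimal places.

14.71%

β_L = β_U × [1 + (1 − t)(D/E)] = 0.823 × [1 + (1 − 0.24) × 1.36]
    = 0.823 × [1 + 0.76 × 1.36] = 0.823 × 2.0336 = 1.6737
MRP = 9.97% − 2.94% = 7.03%
E(R) = R_f + β_L × MRP = 2.94% + 1.6737 × 7.03% = 14.71%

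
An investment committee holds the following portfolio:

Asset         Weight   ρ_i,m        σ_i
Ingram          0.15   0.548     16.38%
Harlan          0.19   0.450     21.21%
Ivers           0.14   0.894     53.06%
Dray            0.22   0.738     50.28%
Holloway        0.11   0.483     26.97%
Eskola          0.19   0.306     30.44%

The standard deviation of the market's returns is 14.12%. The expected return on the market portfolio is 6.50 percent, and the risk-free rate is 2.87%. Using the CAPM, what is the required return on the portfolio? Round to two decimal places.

β_Ingram = 0.548 × 16.38% / 14.12% = 0.6357
β_Harlan = 0.450 × 21.21% / 14.12% = 0.6760
β_Ivers = 0.894 × 53.06% / 14.12% = 3.3595
β_Dray = 0.738 × 50.28% / 14.12% = 2.6279
β_Holloway = 0.483 × 26.97% / 14.12% = 0.9226
β_Eskola = 0.306 × 30.44% / 14.12% = 0.6597
β_P = Σ w_i β_i = 0.15×0.6357 + 0.19×0.6760 + 0.14×3.3595 + 0.22×2.6279 + 0.11×0.9226 + 0.19×0.6597 = 1.4991
MRP = 6.50% − 2.87% = 3.63%
E(R_P) = R_f + β_P × MRP = 2.87% + 1.4991 × 3.63% = 8.31%

8.31%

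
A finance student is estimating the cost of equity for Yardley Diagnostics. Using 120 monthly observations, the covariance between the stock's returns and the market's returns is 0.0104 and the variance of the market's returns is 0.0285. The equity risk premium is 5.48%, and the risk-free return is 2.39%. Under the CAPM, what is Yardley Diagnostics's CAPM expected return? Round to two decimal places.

4.39%

β = Cov(R_i, R_m) / Var(R_m) = 0.0104 / 0.0285 = 0.3649
E(R) = R_f + β × MRP = 2.39% + 0.3649 × 5.48% = 4.39%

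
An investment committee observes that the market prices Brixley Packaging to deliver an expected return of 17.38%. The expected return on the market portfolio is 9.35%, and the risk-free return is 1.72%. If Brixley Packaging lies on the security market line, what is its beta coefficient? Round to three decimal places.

MRP = 9.35% − 1.72% = 7.63%
β = (E(R) − R_f) / MRP = (17.38% − 1.72%) / 7.63% = 15.66% / 7.63% = 2.052

2.052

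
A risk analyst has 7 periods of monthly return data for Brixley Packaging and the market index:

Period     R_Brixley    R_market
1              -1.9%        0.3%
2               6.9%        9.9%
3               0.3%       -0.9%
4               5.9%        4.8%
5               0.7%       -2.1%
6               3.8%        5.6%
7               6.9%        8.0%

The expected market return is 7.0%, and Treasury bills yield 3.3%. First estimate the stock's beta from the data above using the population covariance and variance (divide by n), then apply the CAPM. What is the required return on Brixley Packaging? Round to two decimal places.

5.85%

Mean R_i = (-1.9 + 6.9 + 0.3 + 5.9 + 0.7 + 3.8 + 6.9) / 7 = 3.2286%
Mean R_m = (0.3 + 9.9 − 0.9 + 4.8 − 2.1 + 5.6 + 8.0) / 7 = 3.6571%
Σ(R_i − R̄_i)(R_m − R̄_m) = 88.1486  ⇒  Cov = 88.1486 / 7 = 12.5927
Σ(R_m − R̄_m)² = 128.0971  ⇒  Var(R_m) = 128.0971 / 7 = 18.2996
β = Cov / Var(R_m) = 12.5927 / 18.2996 = 0.6881
MRP = 7.0% − 3.3% = 3.70%
E(R) = R_f + β × MRP = 3.3% + 0.6881 × 3.7% = 5.85%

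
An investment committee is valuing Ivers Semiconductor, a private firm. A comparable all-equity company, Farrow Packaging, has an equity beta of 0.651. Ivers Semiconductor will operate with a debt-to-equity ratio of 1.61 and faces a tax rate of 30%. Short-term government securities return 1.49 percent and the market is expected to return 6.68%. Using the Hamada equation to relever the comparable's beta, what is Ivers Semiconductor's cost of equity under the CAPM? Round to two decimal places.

β_L = β_U × [1 + (1 − t)(D/E)] = 0.651 × [1 + (1 − 0.30) × 1.61]
    = 0.651 × [1 + 0.70 × 1.61] = 0.651 × 2.1270 = 1.3847
MRP = 6.68% − 1.49% = 5.19%
E(R) = R_f + β_L × MRP = 1.49% + 1.3847 × 5.19% = 8.68%

8.68%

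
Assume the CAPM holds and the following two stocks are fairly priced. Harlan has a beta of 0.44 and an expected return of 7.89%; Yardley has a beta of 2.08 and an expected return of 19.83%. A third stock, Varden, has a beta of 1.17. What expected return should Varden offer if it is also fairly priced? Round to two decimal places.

MRP (SML slope) = (19.83% − 7.89%) / (2.08 − 0.44) = 11.94% / 1.64 = 7.2805%
R_f (intercept) = 7.89% − 0.44 × 7.2805% = 4.6866%
E(R_Varden) = R_f + β × MRP = 4.6866% + 1.17 × 7.2805% = 13.20%

13.20%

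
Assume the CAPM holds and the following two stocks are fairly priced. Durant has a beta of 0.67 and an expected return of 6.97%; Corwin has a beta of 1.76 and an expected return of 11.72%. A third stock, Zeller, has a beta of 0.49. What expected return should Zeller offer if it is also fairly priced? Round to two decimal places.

6.19%

MRP (SML slope) = (11.72% − 6.97%) / (1.76 − 0.67) = 4.75% / 1.09 = 4.3578%
R_f (intercept) = 6.97% − 0.67 × 4.3578% = 4.0503%
E(R_Zeller) = R_f + β × MRP = 4.0503% + 0.49 × 4.3578% = 6.19%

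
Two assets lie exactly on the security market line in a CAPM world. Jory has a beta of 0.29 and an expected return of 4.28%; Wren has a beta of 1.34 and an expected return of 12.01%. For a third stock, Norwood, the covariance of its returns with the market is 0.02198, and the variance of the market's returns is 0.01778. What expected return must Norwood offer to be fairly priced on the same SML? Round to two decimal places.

MRP = (12.01% − 4.28%) / (1.34 − 0.29) = 7.3619%
R_f = 4.28% − 0.29 × 7.3619% = 2.1450%
β_Norwood = Cov / Var(R_m) = 0.02198 / 0.01778 = 1.2362
E(R_Norwood) = R_f + β × MRP = 2.1450% + 1.2362 × 7.3619% = 11.25%

11.25%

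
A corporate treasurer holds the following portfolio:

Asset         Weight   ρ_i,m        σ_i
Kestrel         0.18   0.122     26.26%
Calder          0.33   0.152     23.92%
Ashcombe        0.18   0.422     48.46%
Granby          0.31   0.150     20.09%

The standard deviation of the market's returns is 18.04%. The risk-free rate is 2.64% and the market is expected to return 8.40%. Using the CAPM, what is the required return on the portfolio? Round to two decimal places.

4.68%

β_Kestrel = 0.122 × 26.26% / 18.04% = 0.1776
β_Calder = 0.152 × 23.92% / 18.04% = 0.2015
β_Ashcombe = 0.422 × 48.46% / 18.04% = 1.1336
β_Granby = 0.150 × 20.09% / 18.04% = 0.1670
β_P = Σ w_i β_i = 0.18×0.1776 + 0.33×0.2015 + 0.18×1.1336 + 0.31×0.1670 = 0.3543
MRP = 8.40% − 2.64% = 5.76%
E(R_P) = R_f + β_P × MRP = 2.64% + 0.3543 × 5.76% = 4.68%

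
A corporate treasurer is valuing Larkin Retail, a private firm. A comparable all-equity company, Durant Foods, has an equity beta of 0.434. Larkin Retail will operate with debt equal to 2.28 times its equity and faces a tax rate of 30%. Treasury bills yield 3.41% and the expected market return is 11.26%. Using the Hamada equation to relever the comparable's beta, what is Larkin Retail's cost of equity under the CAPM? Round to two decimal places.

β_L = β_U × [1 + (1 − t)(D/E)] = 0.434 × [1 + (1 − 0.30) × 2.28]
    = 0.434 × [1 + 0.70 × 2.28] = 0.434 × 2.5960 = 1.1267
MRP = 11.26% − 3.41% = 7.85%
E(R) = R_f + β_L × MRP = 3.41% + 1.1267 × 7.85% = 12.25%

12.25%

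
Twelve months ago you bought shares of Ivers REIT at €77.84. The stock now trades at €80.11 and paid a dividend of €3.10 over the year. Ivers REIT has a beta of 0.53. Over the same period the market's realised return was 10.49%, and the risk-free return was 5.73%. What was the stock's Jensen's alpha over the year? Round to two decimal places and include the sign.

-1.35%

Realised HPR = (P1 + D1 − P0) / P0 = (80.11 + 3.10 − 77.84) / 77.84 = 5.37 / 77.84 = 6.8988%
MRP = 10.49% − 5.73% = 4.76%
CAPM required = R_f + β·MRP = 5.73% + 0.53 × 4.76% = 8.2528%
α = realised − required = 6.8988% − 8.2528% = -1.35%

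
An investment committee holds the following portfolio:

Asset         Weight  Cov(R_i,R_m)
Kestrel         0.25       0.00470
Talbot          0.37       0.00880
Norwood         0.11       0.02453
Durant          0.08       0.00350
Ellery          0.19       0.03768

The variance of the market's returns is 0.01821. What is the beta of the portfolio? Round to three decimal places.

β_Kestrel = 0.00470 / 0.01821 = 0.2581
β_Talbot = 0.00880 / 0.01821 = 0.4833
β_Norwood = 0.02453 / 0.01821 = 1.3471
β_Durant = 0.00350 / 0.01821 = 0.1922
β_Ellery = 0.03768 / 0.01821 = 2.0692
β_P = Σ w_i β_i = 0.25×0.2581 + 0.37×0.4833 + 0.11×1.3471 + 0.08×0.1922 + 0.19×2.0692 = 0.8001

0.800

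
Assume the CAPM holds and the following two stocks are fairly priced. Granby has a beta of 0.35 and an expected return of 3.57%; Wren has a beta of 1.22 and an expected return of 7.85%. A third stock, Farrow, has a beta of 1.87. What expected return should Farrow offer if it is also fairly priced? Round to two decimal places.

MRP (SML slope) = (7.85% − 3.57%) / (1.22 − 0.35) = 4.28% / 0.87 = 4.9195%
R_f (intercept) = 3.57% − 0.35 × 4.9195% = 1.8482%
E(R_Farrow) = R_f + β × MRP = 1.8482% + 1.87 × 4.9195% = 11.05%

11.05%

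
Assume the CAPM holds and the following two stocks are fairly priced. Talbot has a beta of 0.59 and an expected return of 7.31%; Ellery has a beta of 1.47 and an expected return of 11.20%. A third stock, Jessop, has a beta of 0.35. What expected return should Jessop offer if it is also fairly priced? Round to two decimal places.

6.25%

MRP (SML slope) = (11.20% − 7.31%) / (1.47 − 0.59) = 3.89% / 0.88 = 4.4205%
R_f (intercept) = 7.31% − 0.59 × 4.4205% = 4.7019%
E(R_Jessop) = R_f + β × MRP = 4.7019% + 0.35 × 4.4205% = 6.25%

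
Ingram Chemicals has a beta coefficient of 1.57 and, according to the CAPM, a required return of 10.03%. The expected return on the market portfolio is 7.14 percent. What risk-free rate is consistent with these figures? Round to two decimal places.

2.07%

E(R) = R_f + β(E(R_m) − R_f) = R_f(1 − β) + β·E(R_m)
10.03% = R_f × (1 − 1.57) + 1.57 × 7.14%
10.03% = R_f × -0.57 + 11.2098%
R_f = (10.03% − 11.2098%) / -0.57 = 2.07%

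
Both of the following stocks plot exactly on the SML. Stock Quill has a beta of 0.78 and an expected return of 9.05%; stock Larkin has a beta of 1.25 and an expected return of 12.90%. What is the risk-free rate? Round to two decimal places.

Both satisfy E(R) = R_f + β·MRP, so the slope of the SML is
MRP = (12.90% − 9.05%) / (1.25 − 0.78) = 3.85% / 0.47 = 8.1915%
R_f = E(R_Quill) − β_Quill·MRP = 9.05% − 0.78 × 8.1915% = 2.6606%

2.66%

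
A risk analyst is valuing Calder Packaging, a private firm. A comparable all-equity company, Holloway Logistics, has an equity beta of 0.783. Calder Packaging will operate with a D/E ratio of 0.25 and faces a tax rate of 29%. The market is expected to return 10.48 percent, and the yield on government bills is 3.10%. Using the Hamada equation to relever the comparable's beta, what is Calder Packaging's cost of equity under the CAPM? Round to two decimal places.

β_L = β_U × [1 + (1 − t)(D/E)] = 0.783 × [1 + (1 − 0.29) × 0.25]
    = 0.783 × [1 + 0.71 × 0.25] = 0.783 × 1.1775 = 0.9220
MRP = 10.48% − 3.10% = 7.38%
E(R) = R_f + β_L × MRP = 3.10% + 0.9220 × 7.38% = 9.90%

9.90%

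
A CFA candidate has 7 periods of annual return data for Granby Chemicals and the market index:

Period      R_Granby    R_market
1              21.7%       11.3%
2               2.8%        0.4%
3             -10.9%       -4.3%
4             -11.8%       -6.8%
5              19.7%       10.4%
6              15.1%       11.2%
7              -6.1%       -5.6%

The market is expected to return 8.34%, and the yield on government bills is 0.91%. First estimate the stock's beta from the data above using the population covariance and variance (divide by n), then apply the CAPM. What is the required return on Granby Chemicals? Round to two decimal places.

Mean R_i = (21.7 + 2.8 − 10.9 − 11.8 + 19.7 + 15.1 − 6.1) / 7 = 4.3571%
Mean R_m = (11.3 + 0.4 − 4.3 − 6.8 + 10.4 + 11.2 − 5.6) / 7 = 2.3714%
Σ(R_i − R̄_i)(R_m − R̄_m) = 709.2714  ⇒  Cov = 709.2714 / 7 = 101.3245
Σ(R_m − R̄_m)² = 418.1743  ⇒  Var(R_m) = 418.1743 / 7 = 59.7392
β = Cov / Var(R_m) = 101.3245 / 59.7392 = 1.6961
MRP = 8.34% − 0.91% = 7.43%
E(R) = R_f + β × MRP = 0.91% + 1.6961 × 7.43% = 13.51%

13.51%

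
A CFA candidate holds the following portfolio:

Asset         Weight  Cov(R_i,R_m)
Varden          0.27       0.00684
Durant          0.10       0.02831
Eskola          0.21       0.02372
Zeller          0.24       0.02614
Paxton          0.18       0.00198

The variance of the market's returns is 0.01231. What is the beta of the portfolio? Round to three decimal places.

β_Varden = 0.00684 / 0.01231 = 0.5556
β_Durant = 0.02831 / 0.01231 = 2.2998
β_Eskola = 0.02372 / 0.01231 = 1.9269
β_Zeller = 0.02614 / 0.01231 = 2.1235
β_Paxton = 0.00198 / 0.01231 = 0.1608
β_P = Σ w_i β_i = 0.27×0.5556 + 0.10×2.2998 + 0.21×1.9269 + 0.24×2.1235 + 0.18×0.1608 = 1.3232

1.323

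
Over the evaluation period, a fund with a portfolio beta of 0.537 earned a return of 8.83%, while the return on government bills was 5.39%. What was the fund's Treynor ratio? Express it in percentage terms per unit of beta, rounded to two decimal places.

6.41%

Treynor = (R_P − R_f) / β_P = (8.83% − 5.39%) / 0.5370 = 3.44% / 0.5370 = 6.41%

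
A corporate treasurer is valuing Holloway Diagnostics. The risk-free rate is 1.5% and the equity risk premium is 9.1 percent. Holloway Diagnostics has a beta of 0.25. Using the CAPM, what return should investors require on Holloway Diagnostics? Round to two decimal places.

3.78%

E(R) = R_f + β × MRP = 1.5% + 0.25 × 9.1% = 3.78%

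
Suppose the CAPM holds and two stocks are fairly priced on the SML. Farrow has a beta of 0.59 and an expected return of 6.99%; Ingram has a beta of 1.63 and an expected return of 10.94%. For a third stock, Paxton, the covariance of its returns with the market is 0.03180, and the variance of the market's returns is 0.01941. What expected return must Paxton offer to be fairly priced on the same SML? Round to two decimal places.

MRP = (10.94% − 6.99%) / (1.63 − 0.59) = 3.7981%
R_f = 6.99% − 0.59 × 3.7981% = 4.7491%
β_Paxton = Cov / Var(R_m) = 0.03180 / 0.01941 = 1.6383
E(R_Paxton) = R_f + β × MRP = 4.7491% + 1.6383 × 3.7981% = 10.97%

10.97%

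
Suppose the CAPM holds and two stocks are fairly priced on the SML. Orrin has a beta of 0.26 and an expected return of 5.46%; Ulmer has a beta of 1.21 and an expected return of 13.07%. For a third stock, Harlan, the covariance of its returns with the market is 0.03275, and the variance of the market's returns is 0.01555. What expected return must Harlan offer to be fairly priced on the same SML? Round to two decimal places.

20.25%

MRP = (13.07% − 5.46%) / (1.21 − 0.26) = 8.0105%
R_f = 5.46% − 0.26 × 8.0105% = 3.3773%
β_Harlan = Cov / Var(R_m) = 0.03275 / 0.01555 = 2.1061
E(R_Harlan) = R_f + β × MRP = 3.3773% + 2.1061 × 8.0105% = 20.25%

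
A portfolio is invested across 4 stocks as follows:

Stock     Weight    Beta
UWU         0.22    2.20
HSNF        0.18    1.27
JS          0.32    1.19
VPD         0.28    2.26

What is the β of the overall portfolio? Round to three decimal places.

β_P = Σ w_i β_i = 0.22×2.20 + 0.18×1.27 + 0.32×1.19 + 0.28×2.26 = 1.7262

1.726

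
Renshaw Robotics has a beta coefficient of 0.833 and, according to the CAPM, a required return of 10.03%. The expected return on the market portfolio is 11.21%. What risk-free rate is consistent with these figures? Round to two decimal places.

E(R) = R_f + β(E(R_m) − R_f) = R_f(1 − β) + β·E(R_m)
10.03% = R_f × (1 − 0.833) + 0.833 × 11.21%
10.03% = R_f × 0.167 + 9.33793%
R_f = (10.03% − 9.33793%) / 0.167 = 4.14%

4.14%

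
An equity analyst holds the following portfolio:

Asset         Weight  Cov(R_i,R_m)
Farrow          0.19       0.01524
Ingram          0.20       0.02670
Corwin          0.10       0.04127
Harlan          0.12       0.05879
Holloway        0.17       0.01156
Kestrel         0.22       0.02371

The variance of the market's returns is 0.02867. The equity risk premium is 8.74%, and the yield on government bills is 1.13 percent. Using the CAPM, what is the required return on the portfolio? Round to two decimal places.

9.24%

β_Farrow = 0.01524 / 0.02867 = 0.5316
β_Ingram = 0.02670 / 0.02867 = 0.9313
β_Corwin = 0.04127 / 0.02867 = 1.4395
β_Harlan = 0.05879 / 0.02867 = 2.0506
β_Holloway = 0.01156 / 0.02867 = 0.4032
β_Kestrel = 0.02371 / 0.02867 = 0.8270
β_P = Σ w_i β_i = 0.19×0.5316 + 0.20×0.9313 + 0.10×1.4395 + 0.12×2.0506 + 0.17×0.4032 + 0.22×0.8270 = 0.9278
E(R_P) = R_f + β_P × MRP = 1.13% + 0.9278 × 8.74% = 9.24%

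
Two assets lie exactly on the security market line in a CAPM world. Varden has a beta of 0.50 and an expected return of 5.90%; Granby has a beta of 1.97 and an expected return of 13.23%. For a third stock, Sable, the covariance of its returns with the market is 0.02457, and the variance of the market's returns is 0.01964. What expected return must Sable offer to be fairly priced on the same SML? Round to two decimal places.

9.64%

MRP = (13.23% − 5.90%) / (1.97 − 0.50) = 4.9864%
R_f = 5.90% − 0.50 × 4.9864% = 3.4068%
β_Sable = Cov / Var(R_m) = 0.02457 / 0.01964 = 1.2510
E(R_Sable) = R_f + β × MRP = 3.4068% + 1.2510 × 4.9864% = 9.64%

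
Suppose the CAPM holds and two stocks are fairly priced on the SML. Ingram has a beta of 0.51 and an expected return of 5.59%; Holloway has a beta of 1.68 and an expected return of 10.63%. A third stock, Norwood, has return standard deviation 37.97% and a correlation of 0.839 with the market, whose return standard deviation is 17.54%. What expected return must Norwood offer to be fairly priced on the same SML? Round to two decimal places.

11.22%

MRP = (10.63% − 5.59%) / (1.68 − 0.51) = 4.3077%
R_f = 5.59% − 0.51 × 4.3077% = 3.3931%
β_Norwood = ρ·σ_i/σ_m = 0.839 × 37.97 / 17.54 = 1.8162
E(R_Norwood) = R_f + β × MRP = 3.3931% + 1.8162 × 4.3077% = 11.22%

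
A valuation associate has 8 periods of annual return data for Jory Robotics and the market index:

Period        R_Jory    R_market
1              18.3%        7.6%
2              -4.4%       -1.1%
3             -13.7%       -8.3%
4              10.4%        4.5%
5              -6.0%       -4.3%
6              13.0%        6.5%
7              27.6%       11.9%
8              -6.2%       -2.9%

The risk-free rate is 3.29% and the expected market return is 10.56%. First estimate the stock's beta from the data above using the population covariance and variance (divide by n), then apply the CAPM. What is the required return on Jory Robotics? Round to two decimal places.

18.35%

Mean R_i = (18.3 − 4.4 − 13.7 + 10.4 − 6.0 + 13.0 + 27.6 − 6.2) / 8 = 4.8750%
Mean R_m = (7.6 − 1.1 − 8.3 + 4.5 − 4.3 + 6.5 + 11.9 − 2.9) / 8 = 1.7375%
Σ(R_i − R̄_i)(R_m − R̄_m) = 693.3875  ⇒  Cov = 693.3875 / 8 = 86.6734
Σ(R_m − R̄_m)² = 334.7188  ⇒  Var(R_m) = 334.7188 / 8 = 41.8399
β = Cov / Var(R_m) = 86.6734 / 41.8399 = 2.0715
MRP = 10.56% − 3.29% = 7.27%
E(R) = R_f + β × MRP = 3.29% + 2.0715 × 7.27% = 18.35%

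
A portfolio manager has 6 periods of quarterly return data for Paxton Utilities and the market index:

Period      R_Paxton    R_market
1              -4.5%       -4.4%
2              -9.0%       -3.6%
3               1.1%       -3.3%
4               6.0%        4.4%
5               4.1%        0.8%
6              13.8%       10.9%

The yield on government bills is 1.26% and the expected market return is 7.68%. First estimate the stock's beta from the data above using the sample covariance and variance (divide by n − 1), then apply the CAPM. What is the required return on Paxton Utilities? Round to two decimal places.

9.17%

Mean R_i = (-4.5 − 9.0 + 1.1 + 6.0 + 4.1 + 13.8) / 6 = 1.9167%
Mean R_m = (-4.4 − 3.6 − 3.3 + 4.4 + 0.8 + 10.9) / 6 = 0.8000%
Σ(R_i − R̄_i)(R_m − R̄_m) = 219.4700  ⇒  Cov = 219.4700 / 5 = 43.8940
Σ(R_m − R̄_m)² = 178.1800  ⇒  Var(R_m) = 178.1800 / 5 = 35.6360
β = Cov / Var(R_m) = 43.8940 / 35.6360 = 1.2317
MRP = 7.68% − 1.26% = 6.42%
E(R) = R_f + β × MRP = 1.26% + 1.2317 × 6.42% = 9.17%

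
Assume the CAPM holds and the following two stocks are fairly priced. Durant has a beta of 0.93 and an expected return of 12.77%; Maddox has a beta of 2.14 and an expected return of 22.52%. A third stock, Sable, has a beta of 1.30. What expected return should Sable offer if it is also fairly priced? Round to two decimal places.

15.75%

MRP (SML slope) = (22.52% − 12.77%) / (2.14 − 0.93) = 9.75% / 1.21 = 8.0579%
R_f (intercept) = 12.77% − 0.93 × 8.0579% = 5.2762%
E(R_Sable) = R_f + β × MRP = 5.2762% + 1.30 × 8.0579% = 15.75%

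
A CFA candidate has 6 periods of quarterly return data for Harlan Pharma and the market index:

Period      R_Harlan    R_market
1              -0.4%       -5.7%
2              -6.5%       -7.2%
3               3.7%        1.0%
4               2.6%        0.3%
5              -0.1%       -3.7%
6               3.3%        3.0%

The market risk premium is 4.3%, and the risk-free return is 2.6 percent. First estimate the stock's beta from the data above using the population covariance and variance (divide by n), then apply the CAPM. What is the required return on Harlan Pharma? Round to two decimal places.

6.19%

Mean R_i = (-0.4 − 6.5 + 3.7 + 2.6 − 0.1 + 3.3) / 6 = 0.4333%
Mean R_m = (-5.7 − 7.2 + 1.0 + 0.3 − 3.7 + 3.0) / 6 = -2.0500%
Σ(R_i − R̄_i)(R_m − R̄_m) = 69.1600  ⇒  Cov = 69.1600 / 6 = 11.5267
Σ(R_m − R̄_m)² = 82.8950  ⇒  Var(R_m) = 82.8950 / 6 = 13.8158
β = Cov / Var(R_m) = 11.5267 / 13.8158 = 0.8343
E(R) = R_f + β × MRP = 2.6% + 0.8343 × 4.3% = 6.19%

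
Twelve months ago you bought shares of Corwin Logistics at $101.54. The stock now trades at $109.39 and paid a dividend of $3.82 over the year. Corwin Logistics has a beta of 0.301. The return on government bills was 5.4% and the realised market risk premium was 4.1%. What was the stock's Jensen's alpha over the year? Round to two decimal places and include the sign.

Realised HPR = (P1 + D1 − P0) / P0 = (109.39 + 3.82 − 101.54) / 101.54 = 11.67 / 101.54 = 11.4930%
CAPM required = R_f + β·MRP = 5.4% + 0.301 × 4.1% = 6.6341%
α = realised − required = 11.4930% − 6.6341% = +4.86%

+4.86%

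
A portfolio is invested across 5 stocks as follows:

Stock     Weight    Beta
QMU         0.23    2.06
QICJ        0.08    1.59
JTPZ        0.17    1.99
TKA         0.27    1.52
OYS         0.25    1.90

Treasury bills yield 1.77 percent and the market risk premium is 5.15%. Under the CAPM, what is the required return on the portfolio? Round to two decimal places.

11.17%

β_P = Σ w_i β_i = 0.23×2.06 + 0.08×1.59 + 0.17×1.99 + 0.27×1.52 + 0.25×1.90 = 1.8247
E(R_P) = R_f + β_P × MRP = 1.77% + 1.8247 × 5.15% = 11.17%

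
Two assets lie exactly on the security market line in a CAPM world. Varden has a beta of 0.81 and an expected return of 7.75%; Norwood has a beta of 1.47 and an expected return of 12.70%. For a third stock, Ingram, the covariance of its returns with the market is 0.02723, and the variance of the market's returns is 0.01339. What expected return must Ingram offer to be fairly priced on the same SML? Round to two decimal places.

MRP = (12.70% − 7.75%) / (1.47 − 0.81) = 7.5000%
R_f = 7.75% − 0.81 × 7.5000% = 1.6750%
β_Ingram = Cov / Var(R_m) = 0.02723 / 0.01339 = 2.0336
E(R_Ingram) = R_f + β × MRP = 1.6750% + 2.0336 × 7.5000% = 16.93%

16.93%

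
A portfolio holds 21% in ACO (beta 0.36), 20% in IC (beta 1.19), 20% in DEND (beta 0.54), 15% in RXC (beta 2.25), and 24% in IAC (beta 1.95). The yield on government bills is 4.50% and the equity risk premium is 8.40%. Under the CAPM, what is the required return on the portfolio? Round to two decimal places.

β_P = Σ w_i β_i = 0.21×0.36 + 0.20×1.19 + 0.20×0.54 + 0.15×2.25 + 0.24×1.95 = 1.2271
E(R_P) = R_f + β_P × MRP = 4.50% + 1.2271 × 8.40% = 14.81%

14.81%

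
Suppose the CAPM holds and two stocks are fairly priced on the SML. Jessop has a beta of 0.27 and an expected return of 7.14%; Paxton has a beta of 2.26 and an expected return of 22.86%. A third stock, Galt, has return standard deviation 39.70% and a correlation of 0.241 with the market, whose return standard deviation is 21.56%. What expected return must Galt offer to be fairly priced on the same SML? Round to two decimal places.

8.51%

MRP = (22.86% − 7.14%) / (2.26 − 0.27) = 7.8995%
R_f = 7.14% − 0.27 × 7.8995% = 5.0071%
β_Galt = ρ·σ_i/σ_m = 0.241 × 39.70 / 21.56 = 0.4438
E(R_Galt) = R_f + β × MRP = 5.0071% + 0.4438 × 7.8995% = 8.51%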